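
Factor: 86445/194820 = 2^( - 2 )*3^1*113^1 * 191^( - 1)=   339/764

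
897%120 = 57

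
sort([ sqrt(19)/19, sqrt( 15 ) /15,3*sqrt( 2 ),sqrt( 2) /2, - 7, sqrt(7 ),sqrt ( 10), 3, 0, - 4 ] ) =[ - 7, - 4 , 0,  sqrt(19 ) /19,  sqrt (15)/15, sqrt( 2 )/2, sqrt(7 ),3 , sqrt( 10), 3* sqrt(2)]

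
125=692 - 567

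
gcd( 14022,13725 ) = 9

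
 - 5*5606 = -28030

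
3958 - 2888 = 1070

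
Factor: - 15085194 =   -  2^1*3^1*23^1 * 109313^1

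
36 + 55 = 91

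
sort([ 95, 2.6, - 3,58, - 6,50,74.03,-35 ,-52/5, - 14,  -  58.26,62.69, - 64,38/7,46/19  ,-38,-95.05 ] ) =[ - 95.05,  -  64, - 58.26, - 38,-35, - 14,-52/5, - 6,-3,46/19 , 2.6,38/7, 50,58, 62.69,74.03,95 ] 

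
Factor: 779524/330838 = 389762/165419 =2^1* 53^1*83^(- 1)*1993^( - 1 )*3677^1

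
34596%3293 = 1666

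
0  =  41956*0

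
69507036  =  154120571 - 84613535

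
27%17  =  10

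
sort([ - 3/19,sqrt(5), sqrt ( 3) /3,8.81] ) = [ - 3/19,sqrt(3) /3, sqrt(5),8.81]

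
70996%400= 196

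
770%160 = 130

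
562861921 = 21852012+541009909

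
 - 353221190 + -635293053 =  - 988514243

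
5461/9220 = 5461/9220 = 0.59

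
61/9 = 61/9 =6.78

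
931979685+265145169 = 1197124854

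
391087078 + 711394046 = 1102481124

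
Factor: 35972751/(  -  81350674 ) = -2^( - 1)* 3^1 * 1489^1* 8053^1*40675337^(  -  1)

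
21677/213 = 101 + 164/213 = 101.77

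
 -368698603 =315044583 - 683743186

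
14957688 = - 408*( - 36661 ) 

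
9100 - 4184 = 4916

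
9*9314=83826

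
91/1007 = 91/1007 = 0.09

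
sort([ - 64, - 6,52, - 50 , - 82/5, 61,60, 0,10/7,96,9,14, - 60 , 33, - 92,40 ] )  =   [- 92,  -  64 ,-60 ,- 50, - 82/5 ,-6,0 , 10/7,9,14,33, 40,52 , 60, 61 , 96 ]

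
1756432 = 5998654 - 4242222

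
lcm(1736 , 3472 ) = 3472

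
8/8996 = 2/2249 = 0.00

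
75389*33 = 2487837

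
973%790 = 183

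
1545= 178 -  -1367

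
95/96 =95/96 = 0.99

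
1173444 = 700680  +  472764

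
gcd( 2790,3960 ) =90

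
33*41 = 1353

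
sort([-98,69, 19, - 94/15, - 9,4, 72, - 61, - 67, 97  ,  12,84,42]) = [ - 98, - 67, - 61,-9 ,-94/15,4,12, 19,42,69 , 72, 84,  97]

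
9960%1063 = 393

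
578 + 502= 1080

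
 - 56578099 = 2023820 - 58601919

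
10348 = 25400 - 15052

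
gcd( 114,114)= 114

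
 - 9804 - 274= - 10078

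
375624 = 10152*37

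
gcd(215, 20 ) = 5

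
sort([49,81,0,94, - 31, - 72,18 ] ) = [ - 72, - 31,0,18, 49,  81, 94 ]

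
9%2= 1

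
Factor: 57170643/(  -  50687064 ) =-1120993/993864=- 2^( - 3 )*3^( - 1 )*41411^( - 1) * 1120993^1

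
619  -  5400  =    -  4781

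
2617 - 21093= - 18476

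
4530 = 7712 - 3182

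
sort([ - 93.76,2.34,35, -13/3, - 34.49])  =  [ - 93.76, - 34.49, - 13/3,2.34, 35]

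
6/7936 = 3/3968 = 0.00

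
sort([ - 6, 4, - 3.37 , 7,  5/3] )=[ - 6, - 3.37, 5/3 , 4, 7 ] 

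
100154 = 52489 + 47665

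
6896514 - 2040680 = 4855834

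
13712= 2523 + 11189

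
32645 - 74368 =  - 41723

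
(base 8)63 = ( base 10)51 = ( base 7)102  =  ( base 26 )1P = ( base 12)43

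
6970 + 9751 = 16721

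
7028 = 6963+65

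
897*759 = 680823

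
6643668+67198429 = 73842097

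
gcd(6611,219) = 1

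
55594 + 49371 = 104965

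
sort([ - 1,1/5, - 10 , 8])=[-10, - 1 , 1/5,8 ] 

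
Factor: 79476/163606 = 222/457 = 2^1*3^1*37^1*457^( - 1)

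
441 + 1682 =2123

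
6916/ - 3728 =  - 2 +135/932 = - 1.86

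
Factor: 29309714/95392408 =14654857/47696204=2^(  -  2)*7^1*23^ ( - 1)*97^1 * 113^1*191^1 * 311^( - 1 ) * 1667^( - 1)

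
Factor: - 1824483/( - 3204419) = 3^1*608161^1*3204419^( - 1)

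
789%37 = 12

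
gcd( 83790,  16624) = 2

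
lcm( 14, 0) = 0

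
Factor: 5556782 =2^1*7^1*11^1*36083^1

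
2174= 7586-5412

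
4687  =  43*109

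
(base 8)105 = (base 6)153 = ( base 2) 1000101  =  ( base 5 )234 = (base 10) 69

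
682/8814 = 341/4407 = 0.08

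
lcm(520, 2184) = 10920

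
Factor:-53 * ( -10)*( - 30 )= - 2^2*3^1*5^2*53^1 =- 15900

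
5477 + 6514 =11991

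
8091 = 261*31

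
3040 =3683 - 643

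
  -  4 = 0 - 4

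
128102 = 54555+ 73547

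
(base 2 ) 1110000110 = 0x386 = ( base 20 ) 252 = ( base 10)902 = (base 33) rb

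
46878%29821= 17057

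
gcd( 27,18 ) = 9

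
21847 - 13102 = 8745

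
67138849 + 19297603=86436452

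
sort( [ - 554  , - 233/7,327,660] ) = [  -  554,- 233/7,327, 660]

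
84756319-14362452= 70393867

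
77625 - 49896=27729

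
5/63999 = 5/63999 = 0.00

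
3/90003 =1/30001 = 0.00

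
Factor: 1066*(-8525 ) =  - 2^1  *5^2*11^1*13^1* 31^1*41^1 = -9087650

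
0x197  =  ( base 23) HG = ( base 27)F2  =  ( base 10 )407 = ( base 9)502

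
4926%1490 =456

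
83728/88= 951  +  5/11 = 951.45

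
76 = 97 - 21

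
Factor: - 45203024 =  - 2^4*67^1 * 149^1*283^1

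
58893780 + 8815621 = 67709401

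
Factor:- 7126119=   -  3^2*7^2*11^1*13^1*113^1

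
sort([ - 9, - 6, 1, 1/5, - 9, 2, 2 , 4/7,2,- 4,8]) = [-9, - 9, - 6, - 4,1/5,  4/7,1, 2 , 2,2, 8]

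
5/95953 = 5/95953 = 0.00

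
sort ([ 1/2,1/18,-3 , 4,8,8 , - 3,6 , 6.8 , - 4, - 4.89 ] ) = [ - 4.89, -4, - 3, - 3,  1/18,1/2, 4, 6 , 6.8, 8, 8 ] 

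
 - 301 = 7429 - 7730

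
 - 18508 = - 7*2644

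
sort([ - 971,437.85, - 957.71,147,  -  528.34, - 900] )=[ - 971,  -  957.71, - 900, - 528.34, 147,  437.85]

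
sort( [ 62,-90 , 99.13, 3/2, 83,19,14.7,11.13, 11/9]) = [ - 90,11/9, 3/2  ,  11.13,14.7, 19,62,83,99.13]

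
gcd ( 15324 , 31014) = 6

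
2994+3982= 6976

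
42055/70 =600 + 11/14 = 600.79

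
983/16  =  61 + 7/16 = 61.44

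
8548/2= 4274 = 4274.00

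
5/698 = 5/698 =0.01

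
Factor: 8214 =2^1*3^1*37^2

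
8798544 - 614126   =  8184418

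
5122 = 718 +4404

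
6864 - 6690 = 174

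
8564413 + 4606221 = 13170634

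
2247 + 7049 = 9296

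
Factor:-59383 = - 43^1*1381^1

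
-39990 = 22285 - 62275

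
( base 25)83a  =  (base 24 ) 8jl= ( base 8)11735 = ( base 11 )3903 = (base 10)5085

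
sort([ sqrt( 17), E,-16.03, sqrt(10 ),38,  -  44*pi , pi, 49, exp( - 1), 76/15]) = [-44  *  pi, - 16.03, exp(-1 ), E, pi, sqrt( 10) , sqrt( 17),76/15, 38, 49]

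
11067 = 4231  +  6836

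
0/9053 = 0=0.00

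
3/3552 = 1/1184 = 0.00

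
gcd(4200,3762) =6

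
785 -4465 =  - 3680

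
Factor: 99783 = 3^2*11087^1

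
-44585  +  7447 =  - 37138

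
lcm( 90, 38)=1710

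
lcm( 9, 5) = 45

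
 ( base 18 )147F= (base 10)7269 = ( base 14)2913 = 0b1110001100101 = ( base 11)5509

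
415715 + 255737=671452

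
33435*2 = 66870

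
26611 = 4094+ 22517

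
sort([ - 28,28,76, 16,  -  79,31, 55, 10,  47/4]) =[-79, - 28,10 , 47/4,16, 28, 31,55,76 ]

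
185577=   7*26511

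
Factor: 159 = 3^1*53^1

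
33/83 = 33/83 =0.40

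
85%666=85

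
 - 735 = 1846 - 2581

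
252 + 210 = 462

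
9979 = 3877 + 6102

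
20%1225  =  20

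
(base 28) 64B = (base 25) 7I2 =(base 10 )4827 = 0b1001011011011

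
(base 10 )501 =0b111110101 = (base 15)236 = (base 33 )F6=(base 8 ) 765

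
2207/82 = 26 + 75/82  =  26.91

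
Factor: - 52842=- 2^1*3^1*8807^1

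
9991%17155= 9991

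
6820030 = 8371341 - 1551311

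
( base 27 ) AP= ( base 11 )249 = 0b100100111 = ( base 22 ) d9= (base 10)295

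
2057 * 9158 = 18838006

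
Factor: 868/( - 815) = - 2^2*5^( - 1)*7^1*31^1 * 163^( - 1) 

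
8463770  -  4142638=4321132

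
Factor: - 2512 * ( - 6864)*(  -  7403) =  - 127645250304=-  2^8*3^1*11^2*13^1*157^1*673^1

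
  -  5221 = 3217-8438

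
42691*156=6659796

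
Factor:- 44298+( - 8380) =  - 2^1*26339^1 = - 52678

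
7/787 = 7/787 = 0.01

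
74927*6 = 449562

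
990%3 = 0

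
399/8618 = 399/8618 = 0.05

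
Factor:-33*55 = -1815 = - 3^1*5^1*11^2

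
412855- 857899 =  - 445044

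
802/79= 10 + 12/79 = 10.15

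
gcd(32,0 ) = 32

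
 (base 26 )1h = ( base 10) 43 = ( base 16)2b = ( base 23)1k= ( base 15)2d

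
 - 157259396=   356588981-513848377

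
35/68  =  35/68 = 0.51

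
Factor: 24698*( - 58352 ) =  -2^5*7^1*53^1*233^1*521^1= -1441177696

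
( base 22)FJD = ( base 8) 17013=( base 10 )7691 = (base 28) 9mj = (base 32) 7GB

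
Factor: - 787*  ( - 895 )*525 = 3^1*5^3*7^1 * 179^1*787^1 = 369791625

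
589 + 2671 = 3260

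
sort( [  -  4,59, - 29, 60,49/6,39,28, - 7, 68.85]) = [ - 29, - 7  , - 4,49/6,28,39,59, 60,68.85]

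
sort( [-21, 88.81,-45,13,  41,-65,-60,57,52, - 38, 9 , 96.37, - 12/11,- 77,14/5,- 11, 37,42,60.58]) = [- 77, - 65, - 60, - 45,  -  38,-21,  -  11 , - 12/11, 14/5,  9,13,  37,  41, 42,52,  57,60.58, 88.81, 96.37 ]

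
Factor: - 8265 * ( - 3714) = 2^1 * 3^2*5^1*19^1*29^1*619^1=30696210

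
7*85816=600712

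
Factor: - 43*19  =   - 817 = - 19^1*43^1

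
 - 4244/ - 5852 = 1061/1463 = 0.73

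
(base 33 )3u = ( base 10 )129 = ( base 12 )a9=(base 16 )81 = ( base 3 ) 11210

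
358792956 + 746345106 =1105138062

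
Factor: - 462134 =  - 2^1*231067^1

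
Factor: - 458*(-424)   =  2^4 *53^1 * 229^1  =  194192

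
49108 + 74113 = 123221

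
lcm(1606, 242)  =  17666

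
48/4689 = 16/1563 = 0.01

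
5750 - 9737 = -3987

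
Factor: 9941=9941^1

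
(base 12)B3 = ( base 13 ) a5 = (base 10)135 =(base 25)5A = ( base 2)10000111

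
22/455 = 22/455 = 0.05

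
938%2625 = 938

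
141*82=11562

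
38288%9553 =76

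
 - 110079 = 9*( - 12231 )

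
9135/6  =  1522 + 1/2 = 1522.50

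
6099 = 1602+4497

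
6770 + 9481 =16251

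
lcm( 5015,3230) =190570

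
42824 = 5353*8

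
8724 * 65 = 567060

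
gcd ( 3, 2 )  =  1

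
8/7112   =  1/889 = 0.00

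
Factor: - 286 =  - 2^1*11^1*13^1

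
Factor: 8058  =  2^1*3^1 * 17^1*79^1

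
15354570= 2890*5313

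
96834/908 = 48417/454 = 106.65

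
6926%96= 14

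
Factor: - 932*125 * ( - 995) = 115917500 = 2^2*5^4 * 199^1*233^1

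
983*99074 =97389742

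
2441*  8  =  19528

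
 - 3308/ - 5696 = 827/1424 =0.58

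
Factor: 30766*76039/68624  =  2^( - 3 )*4289^( - 1 )*15383^1*76039^1 = 1169707937/34312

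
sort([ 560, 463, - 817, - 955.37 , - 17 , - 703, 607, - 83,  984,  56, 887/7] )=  [ - 955.37,  -  817, - 703, - 83, - 17,56 , 887/7, 463,560,607, 984] 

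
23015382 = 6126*3757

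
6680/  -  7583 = - 1+903/7583 = - 0.88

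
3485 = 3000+485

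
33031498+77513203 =110544701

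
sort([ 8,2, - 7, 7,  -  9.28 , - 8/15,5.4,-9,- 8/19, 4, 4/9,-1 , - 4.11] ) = [ - 9.28, - 9, - 7,-4.11,-1 , - 8/15, - 8/19 , 4/9,2,4,5.4,  7,8]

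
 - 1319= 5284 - 6603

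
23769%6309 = 4842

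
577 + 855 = 1432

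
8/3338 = 4/1669 = 0.00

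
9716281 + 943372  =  10659653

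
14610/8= 1826+ 1/4 = 1826.25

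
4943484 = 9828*503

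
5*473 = 2365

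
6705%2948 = 809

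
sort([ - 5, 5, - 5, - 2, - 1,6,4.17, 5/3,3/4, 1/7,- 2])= [-5, - 5,-2,  -  2  ,- 1,1/7 , 3/4, 5/3,4.17,5,  6] 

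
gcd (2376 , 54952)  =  8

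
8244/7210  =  4122/3605 = 1.14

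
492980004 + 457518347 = 950498351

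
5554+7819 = 13373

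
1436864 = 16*89804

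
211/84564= 211/84564 = 0.00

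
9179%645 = 149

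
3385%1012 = 349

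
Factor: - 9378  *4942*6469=-2^2*3^2 *7^1*353^1*521^1 * 6469^1=-299812765644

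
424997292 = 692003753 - 267006461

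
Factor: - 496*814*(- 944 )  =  2^9*11^1*31^1*37^1*59^1 = 381134336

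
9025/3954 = 9025/3954 = 2.28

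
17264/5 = 17264/5 = 3452.80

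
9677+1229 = 10906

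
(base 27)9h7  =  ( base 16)1b73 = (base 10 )7027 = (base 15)2137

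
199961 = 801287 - 601326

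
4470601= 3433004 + 1037597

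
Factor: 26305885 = 5^1*17^1*309481^1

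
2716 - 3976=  - 1260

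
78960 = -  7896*( - 10 )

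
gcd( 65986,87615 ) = 1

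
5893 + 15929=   21822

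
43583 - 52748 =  - 9165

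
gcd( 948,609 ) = 3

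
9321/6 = 1553 + 1/2= 1553.50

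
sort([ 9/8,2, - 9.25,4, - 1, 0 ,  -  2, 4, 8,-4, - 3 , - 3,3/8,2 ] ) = [ -9.25,-4, - 3, - 3, - 2,-1, 0 , 3/8,  9/8, 2, 2,4, 4, 8 ]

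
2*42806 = 85612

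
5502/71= 77 + 35/71 = 77.49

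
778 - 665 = 113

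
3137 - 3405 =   -  268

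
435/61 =435/61=7.13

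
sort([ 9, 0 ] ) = [ 0,9 ]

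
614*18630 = 11438820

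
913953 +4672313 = 5586266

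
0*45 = 0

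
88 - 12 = 76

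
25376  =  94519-69143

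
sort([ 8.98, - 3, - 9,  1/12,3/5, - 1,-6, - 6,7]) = [ - 9, - 6, - 6, - 3,  -  1,1/12, 3/5 , 7,8.98]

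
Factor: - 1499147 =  - 13^1 * 115319^1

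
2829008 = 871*3248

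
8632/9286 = 4316/4643 =0.93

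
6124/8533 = 6124/8533=0.72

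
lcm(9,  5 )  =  45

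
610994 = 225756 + 385238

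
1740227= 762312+977915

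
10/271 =10/271= 0.04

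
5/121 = 5/121 = 0.04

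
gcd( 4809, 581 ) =7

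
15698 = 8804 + 6894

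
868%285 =13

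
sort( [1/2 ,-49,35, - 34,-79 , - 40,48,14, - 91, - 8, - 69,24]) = [ - 91  ,-79,-69, - 49,  -  40, - 34 ,-8,1/2 , 14, 24, 35, 48 ]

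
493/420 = 1 + 73/420 = 1.17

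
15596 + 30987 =46583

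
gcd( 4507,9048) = 1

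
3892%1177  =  361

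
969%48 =9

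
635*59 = 37465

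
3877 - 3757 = 120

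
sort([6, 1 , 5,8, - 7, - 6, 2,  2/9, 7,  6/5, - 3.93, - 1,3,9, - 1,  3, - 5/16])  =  [ - 7, - 6, - 3.93, - 1, - 1, - 5/16, 2/9,1,  6/5 , 2,3,3,5,6 , 7, 8, 9]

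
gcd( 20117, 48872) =1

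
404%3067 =404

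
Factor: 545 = 5^1*109^1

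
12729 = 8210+4519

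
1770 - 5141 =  - 3371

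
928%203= 116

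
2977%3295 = 2977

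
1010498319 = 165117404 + 845380915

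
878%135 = 68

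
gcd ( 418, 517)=11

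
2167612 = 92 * 23561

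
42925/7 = 42925/7 = 6132.14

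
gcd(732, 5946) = 6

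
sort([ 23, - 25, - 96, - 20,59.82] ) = [ - 96 ,-25, - 20,23 , 59.82]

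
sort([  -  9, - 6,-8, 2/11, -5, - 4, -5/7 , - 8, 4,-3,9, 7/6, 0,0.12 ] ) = [  -  9,-8 , - 8,-6, - 5, -4, -3, - 5/7,0,0.12,  2/11,7/6, 4, 9 ] 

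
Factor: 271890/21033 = 530/41 = 2^1*5^1*41^( - 1)* 53^1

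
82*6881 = 564242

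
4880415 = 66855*73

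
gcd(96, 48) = 48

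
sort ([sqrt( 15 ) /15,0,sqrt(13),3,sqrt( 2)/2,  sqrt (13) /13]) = [0, sqrt( 15 ) /15,sqrt( 13)/13,  sqrt(2)/2,3,sqrt( 13)] 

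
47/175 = 47/175=0.27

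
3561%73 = 57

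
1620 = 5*324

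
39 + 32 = 71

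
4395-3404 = 991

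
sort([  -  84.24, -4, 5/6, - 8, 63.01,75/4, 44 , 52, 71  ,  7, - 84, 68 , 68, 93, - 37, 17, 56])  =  [ - 84.24, - 84 , - 37, - 8, -4,5/6, 7, 17, 75/4 , 44, 52, 56, 63.01,68 , 68,71, 93] 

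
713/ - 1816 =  - 1 + 1103/1816 = - 0.39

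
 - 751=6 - 757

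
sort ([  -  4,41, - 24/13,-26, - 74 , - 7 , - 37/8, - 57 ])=[ - 74, - 57, - 26,-7, - 37/8, - 4, - 24/13,  41 ] 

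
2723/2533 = 2723/2533 = 1.08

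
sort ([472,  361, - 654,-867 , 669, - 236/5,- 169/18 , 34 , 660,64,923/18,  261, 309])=[ - 867, - 654, - 236/5, - 169/18,34,923/18, 64 , 261,309, 361, 472,660,  669]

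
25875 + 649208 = 675083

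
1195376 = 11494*104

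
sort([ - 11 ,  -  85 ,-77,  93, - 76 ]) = [ - 85,-77, - 76, - 11,93] 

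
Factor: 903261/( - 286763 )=  -  3^1 * 17^1*89^1*199^1*286763^( - 1)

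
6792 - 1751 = 5041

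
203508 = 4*50877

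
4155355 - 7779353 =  - 3623998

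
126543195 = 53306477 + 73236718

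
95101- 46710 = 48391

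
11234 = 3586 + 7648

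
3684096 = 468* 7872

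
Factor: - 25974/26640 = -39/40 = -2^( - 3) *3^1*5^(-1) * 13^1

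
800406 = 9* 88934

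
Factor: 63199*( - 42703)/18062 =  - 2^( - 1 )*11^( - 1)*821^ ( - 1 )*42703^1*63199^1 = - 2698786897/18062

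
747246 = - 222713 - -969959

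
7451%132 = 59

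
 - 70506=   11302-81808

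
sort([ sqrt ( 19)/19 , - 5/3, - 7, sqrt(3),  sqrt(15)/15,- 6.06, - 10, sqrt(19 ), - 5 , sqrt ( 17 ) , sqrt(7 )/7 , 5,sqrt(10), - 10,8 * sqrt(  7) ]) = [ - 10, - 10, - 7,-6.06, - 5, - 5/3, sqrt(19 ) /19,sqrt( 15 )/15,sqrt( 7) /7, sqrt(3), sqrt(10), sqrt( 17),sqrt(19), 5, 8*sqrt(7) ]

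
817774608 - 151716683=666057925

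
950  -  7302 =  - 6352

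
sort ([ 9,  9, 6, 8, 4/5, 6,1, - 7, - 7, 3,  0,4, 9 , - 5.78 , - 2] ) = [ - 7, - 7, - 5.78, -2, 0, 4/5, 1, 3, 4,  6,  6,8,9 , 9,9 ]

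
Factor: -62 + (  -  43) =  - 105 = - 3^1 * 5^1*7^1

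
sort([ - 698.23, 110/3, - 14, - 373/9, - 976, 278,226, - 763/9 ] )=[-976, - 698.23, - 763/9 , - 373/9, - 14, 110/3, 226,278 ]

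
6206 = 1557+4649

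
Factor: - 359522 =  - 2^1*67^1 * 2683^1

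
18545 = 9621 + 8924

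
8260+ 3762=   12022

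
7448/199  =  37+85/199 = 37.43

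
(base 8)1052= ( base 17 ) 1fa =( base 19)1A3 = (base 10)554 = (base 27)ke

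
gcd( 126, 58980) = 6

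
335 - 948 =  - 613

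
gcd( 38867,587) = 1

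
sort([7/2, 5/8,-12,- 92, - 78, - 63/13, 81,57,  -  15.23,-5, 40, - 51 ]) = [ - 92,-78,-51,  -  15.23, - 12 ,-5, - 63/13,  5/8,7/2,40,57, 81 ] 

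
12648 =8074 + 4574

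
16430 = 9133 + 7297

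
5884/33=178 + 10/33 = 178.30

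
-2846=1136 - 3982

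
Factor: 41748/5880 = 2^( - 1)*5^ ( - 1)*71^1 = 71/10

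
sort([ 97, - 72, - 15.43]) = [ - 72,- 15.43,97]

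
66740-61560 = 5180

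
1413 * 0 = 0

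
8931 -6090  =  2841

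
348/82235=348/82235=0.00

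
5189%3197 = 1992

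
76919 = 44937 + 31982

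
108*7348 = 793584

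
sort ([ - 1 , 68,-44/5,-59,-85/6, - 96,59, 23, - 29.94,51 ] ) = [-96,-59,-29.94, - 85/6, - 44/5, - 1, 23,51,59,68 ]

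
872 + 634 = 1506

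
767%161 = 123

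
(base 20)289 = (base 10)969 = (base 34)sh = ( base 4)33021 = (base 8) 1711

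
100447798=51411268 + 49036530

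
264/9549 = 88/3183 = 0.03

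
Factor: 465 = 3^1*5^1*31^1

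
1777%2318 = 1777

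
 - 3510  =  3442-6952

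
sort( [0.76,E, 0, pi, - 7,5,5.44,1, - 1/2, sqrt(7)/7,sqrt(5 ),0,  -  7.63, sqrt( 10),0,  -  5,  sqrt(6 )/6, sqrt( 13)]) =[  -  7.63,- 7, - 5, -1/2,0,0, 0,sqrt( 7 ) /7,  sqrt(6 )/6, 0.76, 1, sqrt(5 ),  E,pi, sqrt(10),sqrt( 13 ), 5,5.44]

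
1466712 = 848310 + 618402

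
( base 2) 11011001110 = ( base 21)3JK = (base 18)56E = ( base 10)1742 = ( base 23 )36H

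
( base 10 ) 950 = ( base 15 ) 435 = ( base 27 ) 185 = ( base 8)1666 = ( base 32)TM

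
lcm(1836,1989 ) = 23868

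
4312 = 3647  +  665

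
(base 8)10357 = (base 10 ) 4335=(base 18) d6f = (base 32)47F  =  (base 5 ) 114320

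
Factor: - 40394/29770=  - 5^( - 1 )*13^( - 1)*19^1 * 229^(-1 )*1063^1 = -20197/14885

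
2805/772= 3 + 489/772 =3.63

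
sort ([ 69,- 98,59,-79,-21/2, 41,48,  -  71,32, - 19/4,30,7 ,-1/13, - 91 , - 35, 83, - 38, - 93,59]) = [ - 98, - 93, - 91, - 79, - 71,  -  38, - 35, - 21/2, - 19/4,  -  1/13, 7, 30, 32,41,48,59,59,69, 83 ]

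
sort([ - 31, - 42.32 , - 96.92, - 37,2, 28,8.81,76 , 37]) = [ - 96.92,- 42.32, - 37, - 31, 2,  8.81, 28,37,76]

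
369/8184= 123/2728 = 0.05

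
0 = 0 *6112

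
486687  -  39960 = 446727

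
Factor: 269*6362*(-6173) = -2^1*269^1 * 3181^1* 6173^1 = -10564336394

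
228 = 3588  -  3360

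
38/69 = 38/69 = 0.55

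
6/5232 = 1/872 = 0.00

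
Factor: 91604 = 2^2*22901^1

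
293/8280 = 293/8280  =  0.04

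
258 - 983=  - 725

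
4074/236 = 17 + 31/118 = 17.26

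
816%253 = 57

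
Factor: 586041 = 3^1*  17^1 * 11491^1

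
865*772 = 667780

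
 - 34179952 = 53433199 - 87613151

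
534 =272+262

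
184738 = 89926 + 94812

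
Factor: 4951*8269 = 4951^1*8269^1 = 40939819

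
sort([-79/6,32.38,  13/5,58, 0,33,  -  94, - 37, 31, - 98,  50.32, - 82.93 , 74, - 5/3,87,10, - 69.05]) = [ - 98, - 94, - 82.93, - 69.05, - 37, - 79/6, - 5/3, 0,13/5 , 10, 31,32.38 , 33 , 50.32, 58,74, 87]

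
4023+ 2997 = 7020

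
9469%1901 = 1865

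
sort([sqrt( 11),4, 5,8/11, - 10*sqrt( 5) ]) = [ - 10*sqrt( 5),8/11, sqrt( 11), 4, 5 ] 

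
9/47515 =9/47515= 0.00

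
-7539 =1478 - 9017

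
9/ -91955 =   -  9/91955 = - 0.00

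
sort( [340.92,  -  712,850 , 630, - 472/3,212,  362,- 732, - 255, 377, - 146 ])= [ - 732, - 712 , - 255, - 472/3, - 146, 212,  340.92, 362, 377, 630, 850]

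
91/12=91/12=7.58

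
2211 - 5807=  - 3596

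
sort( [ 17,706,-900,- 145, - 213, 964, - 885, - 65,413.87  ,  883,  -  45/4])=[-900, - 885, - 213, - 145,-65, - 45/4, 17, 413.87, 706,883,  964 ]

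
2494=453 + 2041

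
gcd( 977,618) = 1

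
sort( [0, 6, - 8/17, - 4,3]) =[ - 4, - 8/17,0,3,6]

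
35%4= 3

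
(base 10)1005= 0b1111101101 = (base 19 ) 2eh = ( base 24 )1HL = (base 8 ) 1755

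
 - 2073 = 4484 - 6557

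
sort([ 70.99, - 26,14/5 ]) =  [-26,14/5, 70.99 ]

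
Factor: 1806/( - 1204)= - 3/2 = -  2^(-1)* 3^1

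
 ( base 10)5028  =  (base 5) 130103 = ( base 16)13a4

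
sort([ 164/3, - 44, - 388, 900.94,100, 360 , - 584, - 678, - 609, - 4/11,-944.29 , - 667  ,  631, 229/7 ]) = [  -  944.29,-678 ,-667,-609,-584,-388, - 44 ,  -  4/11  ,  229/7,164/3, 100, 360, 631,900.94]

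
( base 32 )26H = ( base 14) b73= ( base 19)64f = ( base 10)2257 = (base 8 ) 4321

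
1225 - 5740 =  - 4515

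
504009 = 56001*9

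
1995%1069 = 926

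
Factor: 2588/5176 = 1/2 = 2^( - 1)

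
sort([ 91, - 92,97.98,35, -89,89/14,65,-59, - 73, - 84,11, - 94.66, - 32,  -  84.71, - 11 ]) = [ - 94.66, -92, - 89, - 84.71, - 84, - 73, - 59,-32, - 11,  89/14, 11,35,65 , 91,97.98]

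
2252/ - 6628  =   - 1  +  1094/1657 =- 0.34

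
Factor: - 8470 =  - 2^1 * 5^1*7^1*11^2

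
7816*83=648728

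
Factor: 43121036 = 2^2*7^1  *1093^1*1409^1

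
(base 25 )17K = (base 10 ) 820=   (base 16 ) 334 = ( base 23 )1cf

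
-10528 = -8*1316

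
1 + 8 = 9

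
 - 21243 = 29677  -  50920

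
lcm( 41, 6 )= 246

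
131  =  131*1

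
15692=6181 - -9511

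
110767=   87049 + 23718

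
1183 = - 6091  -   - 7274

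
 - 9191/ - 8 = 9191/8 =1148.88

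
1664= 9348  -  7684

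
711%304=103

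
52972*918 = 48628296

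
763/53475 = 763/53475  =  0.01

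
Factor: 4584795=3^1*5^1*19^1*16087^1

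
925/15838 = 925/15838 = 0.06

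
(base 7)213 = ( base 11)99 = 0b1101100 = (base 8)154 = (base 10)108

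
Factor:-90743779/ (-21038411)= 7^1* 79^( - 2)* 251^1 *3371^(- 1 ) *51647^1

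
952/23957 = 952/23957 = 0.04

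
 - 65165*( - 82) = 5343530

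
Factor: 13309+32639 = 45948 = 2^2 * 3^1*7^1*547^1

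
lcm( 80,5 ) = 80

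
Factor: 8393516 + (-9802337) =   -  1408821  =  - 3^1*373^1  *1259^1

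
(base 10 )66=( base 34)1W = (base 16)42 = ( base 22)30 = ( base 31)24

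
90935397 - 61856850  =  29078547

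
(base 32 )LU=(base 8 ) 1276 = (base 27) Q0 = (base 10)702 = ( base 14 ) 382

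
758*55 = 41690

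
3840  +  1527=5367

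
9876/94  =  4938/47 = 105.06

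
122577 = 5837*21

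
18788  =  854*22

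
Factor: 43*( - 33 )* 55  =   - 78045 = - 3^1*5^1*11^2*43^1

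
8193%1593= 228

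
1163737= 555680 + 608057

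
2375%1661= 714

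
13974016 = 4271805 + 9702211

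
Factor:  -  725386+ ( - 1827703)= - 7^1*11^1 * 71^1*467^1 = - 2553089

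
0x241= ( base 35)gh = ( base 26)m5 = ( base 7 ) 1453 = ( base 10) 577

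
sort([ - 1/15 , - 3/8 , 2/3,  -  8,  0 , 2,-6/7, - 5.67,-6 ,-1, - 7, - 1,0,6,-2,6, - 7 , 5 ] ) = [ - 8, - 7, - 7, - 6, - 5.67,- 2, - 1, - 1 , - 6/7, - 3/8,-1/15,0,0, 2/3,2,5,6, 6] 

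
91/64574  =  91/64574 = 0.00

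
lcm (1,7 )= 7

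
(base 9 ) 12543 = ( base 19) 1488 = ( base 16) 210f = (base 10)8463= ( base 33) 7PF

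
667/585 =1  +  82/585 = 1.14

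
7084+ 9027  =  16111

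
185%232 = 185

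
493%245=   3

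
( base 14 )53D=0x40B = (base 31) 12c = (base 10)1035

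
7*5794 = 40558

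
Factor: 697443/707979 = 383^1*409^( - 1) * 577^( - 1) * 607^1 = 232481/235993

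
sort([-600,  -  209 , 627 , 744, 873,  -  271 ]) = [  -  600, - 271,- 209, 627 , 744, 873]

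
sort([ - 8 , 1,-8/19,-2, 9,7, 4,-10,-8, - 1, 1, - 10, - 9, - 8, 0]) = [- 10,-10,-9,- 8  ,-8,-8, - 2, - 1, - 8/19,0, 1, 1, 4, 7, 9]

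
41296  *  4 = 165184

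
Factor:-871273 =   -  13^1*67021^1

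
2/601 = 2/601= 0.00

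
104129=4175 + 99954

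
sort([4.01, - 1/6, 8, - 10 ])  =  [ - 10, - 1/6, 4.01, 8 ]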